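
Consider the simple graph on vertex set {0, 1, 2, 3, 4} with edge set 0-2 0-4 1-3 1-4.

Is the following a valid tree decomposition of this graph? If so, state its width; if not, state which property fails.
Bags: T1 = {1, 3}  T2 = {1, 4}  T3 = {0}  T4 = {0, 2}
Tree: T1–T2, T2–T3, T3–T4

No — edge (4,0) lies in no bag.

A tree decomposition must satisfy three properties: every vertex lies in some bag; for every edge, both endpoints lie together in some bag; and for every vertex, the bags containing it form a connected subtree. Here edge (4,0) lies in no bag, so the decomposition is invalid.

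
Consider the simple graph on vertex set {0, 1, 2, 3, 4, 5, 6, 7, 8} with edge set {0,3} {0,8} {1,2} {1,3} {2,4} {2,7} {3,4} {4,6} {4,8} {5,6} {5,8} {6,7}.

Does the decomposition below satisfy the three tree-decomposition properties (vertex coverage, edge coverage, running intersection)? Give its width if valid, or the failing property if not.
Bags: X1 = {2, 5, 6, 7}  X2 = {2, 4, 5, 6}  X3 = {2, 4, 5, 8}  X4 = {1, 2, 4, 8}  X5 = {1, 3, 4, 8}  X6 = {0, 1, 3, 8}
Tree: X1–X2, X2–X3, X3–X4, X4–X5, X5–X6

Checking the three conditions: (i) the bags cover all of {0, 1, 2, 3, 4, 5, 6, 7, 8}; (ii) for each edge, some bag contains both endpoints; (iii) the bags containing any fixed vertex form a subtree. All hold, so the decomposition is valid with width 4 − 1 = 3.

Yes; width 3.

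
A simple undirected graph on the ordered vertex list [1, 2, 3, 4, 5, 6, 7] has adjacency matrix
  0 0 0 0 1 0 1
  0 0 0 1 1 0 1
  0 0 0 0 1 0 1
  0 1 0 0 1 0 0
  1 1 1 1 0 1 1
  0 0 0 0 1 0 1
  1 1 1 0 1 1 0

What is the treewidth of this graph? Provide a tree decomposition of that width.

Treewidth 2.
One such decomposition:
Bags: B1 = {2, 5, 7}  B2 = {1, 5, 7}  B3 = {5, 6, 7}  B4 = {3, 5, 7}  B5 = {2, 4, 5}
Tree: B1–B2, B2–B3, B2–B4, B1–B5

Every bag has size at most 3, so the width is 3 − 1 = 2 and tw(G) ≤ 2. Conversely, {2, 4, 5} is a clique of size 3, and the vertices of any clique must share a bag in every tree decomposition; so some bag has ≥ 3 vertices and tw(G) ≥ 2. The upper and lower bounds meet at 2, so that is the treewidth.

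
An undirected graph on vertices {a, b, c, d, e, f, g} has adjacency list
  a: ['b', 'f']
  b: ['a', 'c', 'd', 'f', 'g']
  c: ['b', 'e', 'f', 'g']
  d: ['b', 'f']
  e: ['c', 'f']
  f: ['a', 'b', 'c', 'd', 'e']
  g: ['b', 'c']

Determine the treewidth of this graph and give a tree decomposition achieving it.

Treewidth 2.
Bags: B1 = {b, d, f}  B2 = {b, c, f}  B3 = {a, b, f}  B4 = {c, e, f}  B5 = {b, c, g}
Tree: B1–B2, B1–B3, B2–B4, B2–B5

Each bag holds 3 vertices, so the decomposition has width 2, which upper-bounds the treewidth. Conversely, {b, c, g} is a clique of size 3, and the vertices of any clique must share a bag in every tree decomposition; so some bag has ≥ 3 vertices and tw(G) ≥ 2. Hence tw(G) = 2 exactly.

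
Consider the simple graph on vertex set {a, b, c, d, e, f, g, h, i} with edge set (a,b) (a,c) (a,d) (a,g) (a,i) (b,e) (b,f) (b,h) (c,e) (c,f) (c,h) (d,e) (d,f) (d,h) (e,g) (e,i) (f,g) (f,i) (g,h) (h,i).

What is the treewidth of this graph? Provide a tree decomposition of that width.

Treewidth 4.
Bags: B1 = {a, b, e, f, h}  B2 = {a, d, e, f, h}  B3 = {a, e, f, h, i}  B4 = {a, e, f, g, h}  B5 = {a, c, e, f, h}
Tree: B1–B2, B2–B3, B3–B4, B4–B5

Each bag holds 5 vertices, so the decomposition has width 4, which upper-bounds the treewidth. For the lower bound: the 5 vertex sets {b,e}, {d,h}, {f,i}, {a}, {g} are disjoint, each induces a connected subgraph, and every pair is joined by at least one edge of G. Contracting each set to a single vertex therefore yields K_{5} as a minor, and since treewidth is minor-monotone, tw(G) ≥ tw(K_{5}) = 4. Hence tw(G) = 4 exactly.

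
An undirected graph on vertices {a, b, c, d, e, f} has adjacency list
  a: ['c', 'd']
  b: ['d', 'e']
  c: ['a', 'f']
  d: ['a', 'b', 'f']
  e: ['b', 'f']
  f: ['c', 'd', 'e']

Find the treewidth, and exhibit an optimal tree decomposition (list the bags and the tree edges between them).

The largest bag has 3 vertices, giving width 2; this decomposition certifies tw(G) ≤ 2. Since a–c–f–d–a is a cycle in G, G is not acyclic. Forests are exactly the graphs of treewidth ≤ 1, so tw(G) ≥ 2. Combining the bounds, tw(G) = 2.

Treewidth 2.
One optimal decomposition is:
Bags: B1 = {a, c, d}  B2 = {c, d, f}  B3 = {b, d, f}  B4 = {b, e, f}
Tree: B1–B2, B2–B3, B3–B4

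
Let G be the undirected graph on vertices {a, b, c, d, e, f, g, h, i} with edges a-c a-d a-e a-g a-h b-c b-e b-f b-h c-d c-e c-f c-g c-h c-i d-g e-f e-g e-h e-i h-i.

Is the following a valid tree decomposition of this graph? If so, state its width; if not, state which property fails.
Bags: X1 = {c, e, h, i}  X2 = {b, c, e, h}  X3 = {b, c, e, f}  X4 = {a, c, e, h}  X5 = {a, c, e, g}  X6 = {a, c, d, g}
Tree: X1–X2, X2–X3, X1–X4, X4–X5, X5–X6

Yes; width 3.

Checking the three conditions: (i) the bags cover all of {a, b, c, d, e, f, g, h, i}; (ii) for each edge, some bag contains both endpoints; (iii) the bags containing any fixed vertex form a subtree. All hold, so the decomposition is valid with width 4 − 1 = 3.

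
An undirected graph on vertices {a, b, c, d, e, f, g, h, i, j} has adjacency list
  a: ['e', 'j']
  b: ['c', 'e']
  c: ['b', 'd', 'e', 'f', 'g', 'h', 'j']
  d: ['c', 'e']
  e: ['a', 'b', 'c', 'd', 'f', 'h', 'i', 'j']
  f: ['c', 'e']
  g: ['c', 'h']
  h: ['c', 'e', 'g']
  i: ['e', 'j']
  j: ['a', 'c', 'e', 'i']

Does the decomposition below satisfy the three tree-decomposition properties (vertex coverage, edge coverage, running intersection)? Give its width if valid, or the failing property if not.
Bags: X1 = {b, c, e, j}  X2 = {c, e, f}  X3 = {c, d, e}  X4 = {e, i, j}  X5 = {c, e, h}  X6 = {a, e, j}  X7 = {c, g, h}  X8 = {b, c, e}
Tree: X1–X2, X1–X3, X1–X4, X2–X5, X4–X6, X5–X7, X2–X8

No — bags containing vertex b are not connected in the tree.

A tree decomposition must satisfy three properties: every vertex lies in some bag; for every edge, both endpoints lie together in some bag; and for every vertex, the bags containing it form a connected subtree. Here bags containing vertex b are not connected in the tree, so the decomposition is invalid.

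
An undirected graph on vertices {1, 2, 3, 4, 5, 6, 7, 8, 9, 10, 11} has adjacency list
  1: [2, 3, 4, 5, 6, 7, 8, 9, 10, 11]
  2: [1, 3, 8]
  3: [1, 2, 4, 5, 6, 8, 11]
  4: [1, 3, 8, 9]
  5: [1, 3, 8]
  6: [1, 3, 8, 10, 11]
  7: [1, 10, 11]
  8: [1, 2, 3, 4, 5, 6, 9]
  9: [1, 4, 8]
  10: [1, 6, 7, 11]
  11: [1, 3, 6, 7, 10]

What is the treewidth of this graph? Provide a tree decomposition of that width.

The largest bag has 4 vertices, giving width 3; this decomposition certifies tw(G) ≤ 3. On the other hand G contains the 4-clique {1, 4, 8, 9}. A clique must lie in a single bag of any decomposition, so no decomposition can have width below 3. The upper and lower bounds meet at 3, so that is the treewidth.

Treewidth 3.
Bags: B1 = {1, 3, 6, 11}  B2 = {1, 3, 6, 8}  B3 = {1, 6, 10, 11}  B4 = {1, 7, 10, 11}  B5 = {1, 2, 3, 8}  B6 = {1, 3, 4, 8}  B7 = {1, 3, 5, 8}  B8 = {1, 4, 8, 9}
Tree: B1–B2, B1–B3, B3–B4, B2–B5, B2–B6, B2–B7, B6–B8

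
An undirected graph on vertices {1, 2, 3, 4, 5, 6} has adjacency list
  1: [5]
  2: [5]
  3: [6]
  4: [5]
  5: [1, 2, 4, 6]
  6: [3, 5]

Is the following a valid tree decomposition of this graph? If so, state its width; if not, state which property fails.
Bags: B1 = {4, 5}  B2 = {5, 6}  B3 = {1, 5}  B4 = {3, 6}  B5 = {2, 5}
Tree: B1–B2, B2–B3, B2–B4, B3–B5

Checking the three conditions: (i) the bags cover all of {1, 2, 3, 4, 5, 6}; (ii) for each edge, some bag contains both endpoints; (iii) the bags containing any fixed vertex form a subtree. All hold, so the decomposition is valid with width 2 − 1 = 1.

Yes; width 1.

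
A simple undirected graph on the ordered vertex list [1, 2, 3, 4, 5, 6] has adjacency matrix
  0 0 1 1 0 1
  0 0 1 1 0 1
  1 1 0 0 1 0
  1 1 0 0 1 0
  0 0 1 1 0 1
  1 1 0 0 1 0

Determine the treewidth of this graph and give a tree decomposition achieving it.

Treewidth 3.
One optimal decomposition is:
Bags: B1 = {1, 2, 4, 5}  B2 = {1, 2, 5, 6}  B3 = {1, 2, 3, 5}
Tree: B1–B2, B2–B3

Every bag has size at most 4, so the width is 4 − 1 = 3 and tw(G) ≤ 3. For the lower bound: the 4 vertex sets {1,4}, {5,6}, {2}, {3} are disjoint, each induces a connected subgraph, and every pair is joined by at least one edge of G. Contracting each set to a single vertex therefore yields K_{4} as a minor, and since treewidth is minor-monotone, tw(G) ≥ tw(K_{4}) = 3. Therefore the treewidth is 3.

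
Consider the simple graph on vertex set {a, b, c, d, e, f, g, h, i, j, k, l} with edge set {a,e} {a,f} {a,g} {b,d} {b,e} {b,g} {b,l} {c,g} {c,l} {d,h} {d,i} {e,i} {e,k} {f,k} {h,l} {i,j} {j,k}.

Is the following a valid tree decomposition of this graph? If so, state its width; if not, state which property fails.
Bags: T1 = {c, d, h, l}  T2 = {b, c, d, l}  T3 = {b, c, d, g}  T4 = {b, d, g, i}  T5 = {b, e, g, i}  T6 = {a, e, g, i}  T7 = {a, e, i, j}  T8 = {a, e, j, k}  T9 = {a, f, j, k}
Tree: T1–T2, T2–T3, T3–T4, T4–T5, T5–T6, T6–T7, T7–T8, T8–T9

Checking the three conditions: (i) the bags cover all of {a, b, c, d, e, f, g, h, i, j, k, l}; (ii) for each edge, some bag contains both endpoints; (iii) the bags containing any fixed vertex form a subtree. All hold, so the decomposition is valid with width 4 − 1 = 3.

Yes; width 3.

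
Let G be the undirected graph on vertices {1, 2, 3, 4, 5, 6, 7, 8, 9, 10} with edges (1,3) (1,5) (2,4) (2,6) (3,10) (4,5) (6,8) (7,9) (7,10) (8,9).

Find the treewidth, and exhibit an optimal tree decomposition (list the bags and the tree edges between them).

Treewidth 2.
One such decomposition:
Bags: B1 = {7, 9, 10}  B2 = {3, 9, 10}  B3 = {1, 3, 9}  B4 = {1, 5, 9}  B5 = {4, 5, 9}  B6 = {2, 4, 9}  B7 = {2, 6, 9}  B8 = {6, 8, 9}
Tree: B1–B2, B2–B3, B3–B4, B4–B5, B5–B6, B6–B7, B7–B8

The largest bag has 3 vertices, giving width 2; this decomposition certifies tw(G) ≤ 2. The edges 9–7–10–3–1–5–4–2–6–8–9 form a cycle, so G is not a tree and its treewidth is at least 2. Hence tw(G) = 2 exactly.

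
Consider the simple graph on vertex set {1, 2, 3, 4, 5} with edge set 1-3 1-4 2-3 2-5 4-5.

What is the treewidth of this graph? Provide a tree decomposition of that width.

Treewidth 2.
One such decomposition:
Bags: B1 = {2, 3, 5}  B2 = {1, 3, 5}  B3 = {1, 4, 5}
Tree: B1–B2, B2–B3

The largest bag has 3 vertices, giving width 2; this decomposition certifies tw(G) ≤ 2. Since 5–2–3–1–4–5 is a cycle in G, G is not acyclic. Forests are exactly the graphs of treewidth ≤ 1, so tw(G) ≥ 2. The upper and lower bounds meet at 2, so that is the treewidth.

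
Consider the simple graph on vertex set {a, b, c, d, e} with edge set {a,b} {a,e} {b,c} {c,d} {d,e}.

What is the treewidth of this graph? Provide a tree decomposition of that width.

Every bag has size at most 3, so the width is 3 − 1 = 2 and tw(G) ≤ 2. Since c–b–a–e–d–c is a cycle in G, G is not acyclic. Forests are exactly the graphs of treewidth ≤ 1, so tw(G) ≥ 2. Combining the bounds, tw(G) = 2.

Treewidth 2.
Bags: B1 = {a, b, c}  B2 = {a, c, e}  B3 = {c, d, e}
Tree: B1–B2, B2–B3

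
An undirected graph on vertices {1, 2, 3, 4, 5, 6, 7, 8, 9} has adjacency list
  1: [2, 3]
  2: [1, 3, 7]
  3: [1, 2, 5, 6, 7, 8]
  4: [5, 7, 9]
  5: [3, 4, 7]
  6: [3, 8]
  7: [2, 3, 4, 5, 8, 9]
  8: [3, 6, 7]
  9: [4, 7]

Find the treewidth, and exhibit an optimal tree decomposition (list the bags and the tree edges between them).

Every bag has size at most 3, so the width is 3 − 1 = 2 and tw(G) ≤ 2. Conversely, {4, 7, 9} is a clique of size 3, and the vertices of any clique must share a bag in every tree decomposition; so some bag has ≥ 3 vertices and tw(G) ≥ 2. Hence tw(G) = 2 exactly.

Treewidth 2.
One such decomposition:
Bags: B1 = {2, 3, 7}  B2 = {3, 7, 8}  B3 = {3, 5, 7}  B4 = {3, 6, 8}  B5 = {4, 5, 7}  B6 = {1, 2, 3}  B7 = {4, 7, 9}
Tree: B1–B2, B2–B3, B2–B4, B3–B5, B1–B6, B5–B7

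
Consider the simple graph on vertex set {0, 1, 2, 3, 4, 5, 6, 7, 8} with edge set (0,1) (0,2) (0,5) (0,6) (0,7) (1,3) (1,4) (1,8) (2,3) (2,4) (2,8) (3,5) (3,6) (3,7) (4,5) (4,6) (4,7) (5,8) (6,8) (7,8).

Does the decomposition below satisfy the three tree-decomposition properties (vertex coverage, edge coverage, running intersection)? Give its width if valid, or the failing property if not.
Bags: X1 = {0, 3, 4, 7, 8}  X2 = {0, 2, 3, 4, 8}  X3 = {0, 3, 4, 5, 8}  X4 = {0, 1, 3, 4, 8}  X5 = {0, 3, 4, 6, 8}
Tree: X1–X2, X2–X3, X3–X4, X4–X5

Yes; width 4.

Every vertex of G appears in some bag (union = {0, 1, 2, 3, 4, 5, 6, 7, 8}); every edge is covered by a bag; and for each vertex v the set of bags containing v is connected in the bag tree. The decomposition is therefore valid. The largest bag has 5 vertices, so the width is 4.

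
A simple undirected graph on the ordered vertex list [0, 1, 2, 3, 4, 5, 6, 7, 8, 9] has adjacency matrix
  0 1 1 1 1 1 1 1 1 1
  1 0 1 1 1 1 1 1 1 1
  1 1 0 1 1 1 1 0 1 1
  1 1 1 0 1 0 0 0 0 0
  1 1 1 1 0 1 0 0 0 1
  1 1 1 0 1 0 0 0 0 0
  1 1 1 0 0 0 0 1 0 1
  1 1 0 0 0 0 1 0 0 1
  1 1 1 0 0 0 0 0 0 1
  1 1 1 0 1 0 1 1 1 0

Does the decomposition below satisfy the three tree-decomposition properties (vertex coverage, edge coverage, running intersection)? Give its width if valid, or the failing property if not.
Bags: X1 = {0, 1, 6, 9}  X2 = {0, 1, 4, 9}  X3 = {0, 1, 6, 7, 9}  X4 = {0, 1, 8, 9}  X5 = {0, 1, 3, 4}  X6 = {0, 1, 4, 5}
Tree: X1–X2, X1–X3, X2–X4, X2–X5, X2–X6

A tree decomposition must satisfy three properties: every vertex lies in some bag; for every edge, both endpoints lie together in some bag; and for every vertex, the bags containing it form a connected subtree. Here vertex 2 appears in no bag, so the decomposition is invalid.

No — vertex 2 appears in no bag.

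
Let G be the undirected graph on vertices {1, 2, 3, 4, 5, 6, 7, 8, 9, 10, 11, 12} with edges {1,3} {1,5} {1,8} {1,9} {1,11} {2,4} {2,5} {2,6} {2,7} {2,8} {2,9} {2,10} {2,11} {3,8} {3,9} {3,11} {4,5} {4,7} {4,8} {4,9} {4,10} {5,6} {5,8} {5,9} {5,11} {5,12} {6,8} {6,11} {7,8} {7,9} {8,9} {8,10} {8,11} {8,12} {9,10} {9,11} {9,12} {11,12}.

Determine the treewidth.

A width-4 tree decomposition is:
Bags: B1 = {2, 5, 8, 9, 11}  B2 = {1, 5, 8, 9, 11}  B3 = {1, 3, 8, 9, 11}  B4 = {2, 4, 5, 8, 9}  B5 = {2, 4, 8, 9, 10}  B6 = {2, 5, 6, 8, 11}  B7 = {2, 4, 7, 8, 9}  B8 = {5, 8, 9, 11, 12}
Tree: B1–B2, B2–B3, B1–B4, B4–B5, B1–B6, B5–B7, B1–B8
The largest bag has 5 vertices, giving width 4; this decomposition certifies tw(G) ≤ 4. On the other hand G contains the 5-clique {1, 3, 8, 9, 11}. A clique must lie in a single bag of any decomposition, so no decomposition can have width below 4. The upper and lower bounds meet at 4, so that is the treewidth.

4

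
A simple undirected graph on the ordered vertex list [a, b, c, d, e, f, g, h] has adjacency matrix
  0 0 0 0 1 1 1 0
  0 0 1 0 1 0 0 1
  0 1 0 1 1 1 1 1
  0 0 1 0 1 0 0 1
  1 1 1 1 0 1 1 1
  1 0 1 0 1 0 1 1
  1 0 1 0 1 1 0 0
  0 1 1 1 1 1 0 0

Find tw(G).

3

A width-3 tree decomposition is:
Bags: B1 = {a, e, f, g}  B2 = {c, e, f, g}  B3 = {c, e, f, h}  B4 = {b, c, e, h}  B5 = {c, d, e, h}
Tree: B1–B2, B2–B3, B3–B4, B3–B5
Every bag has size at most 4, so the width is 4 − 1 = 3 and tw(G) ≤ 3. On the other hand G contains the 4-clique {c, e, f, g}. A clique must lie in a single bag of any decomposition, so no decomposition can have width below 3. Hence tw(G) = 3 exactly.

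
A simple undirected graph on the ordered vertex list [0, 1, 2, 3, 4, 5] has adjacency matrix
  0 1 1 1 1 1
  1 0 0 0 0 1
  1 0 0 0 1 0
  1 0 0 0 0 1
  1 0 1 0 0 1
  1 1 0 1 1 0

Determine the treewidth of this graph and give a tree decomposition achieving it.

Treewidth 2.
One such decomposition:
Bags: B1 = {0, 2, 4}  B2 = {0, 4, 5}  B3 = {0, 3, 5}  B4 = {0, 1, 5}
Tree: B1–B2, B2–B3, B2–B4

The largest bag has 3 vertices, giving width 2; this decomposition certifies tw(G) ≤ 2. Conversely, {0, 2, 4} is a clique of size 3, and the vertices of any clique must share a bag in every tree decomposition; so some bag has ≥ 3 vertices and tw(G) ≥ 2. The upper and lower bounds meet at 2, so that is the treewidth.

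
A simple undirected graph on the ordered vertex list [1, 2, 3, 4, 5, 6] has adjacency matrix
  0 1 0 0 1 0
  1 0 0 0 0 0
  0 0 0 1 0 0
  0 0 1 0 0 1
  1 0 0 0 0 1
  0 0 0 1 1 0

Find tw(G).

A width-1 tree decomposition is:
Bags: B1 = {3, 4}  B2 = {4, 6}  B3 = {5, 6}  B4 = {1, 5}  B5 = {1, 2}
Tree: B1–B2, B2–B3, B3–B4, B4–B5
Every bag has size at most 2, so the width is 2 − 1 = 1 and tw(G) ≤ 1. Any graph with an edge has treewidth ≥ 1, and G has the edge 3–4. Therefore the treewidth is 1.

1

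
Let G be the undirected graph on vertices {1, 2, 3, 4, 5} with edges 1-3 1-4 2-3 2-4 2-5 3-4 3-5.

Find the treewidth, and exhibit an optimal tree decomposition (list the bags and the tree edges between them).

Treewidth 2.
Bags: B1 = {1, 3, 4}  B2 = {2, 3, 4}  B3 = {2, 3, 5}
Tree: B1–B2, B2–B3

The largest bag has 3 vertices, giving width 2; this decomposition certifies tw(G) ≤ 2. On the other hand G contains the 3-clique {1, 3, 4}. A clique must lie in a single bag of any decomposition, so no decomposition can have width below 2. Combining the bounds, tw(G) = 2.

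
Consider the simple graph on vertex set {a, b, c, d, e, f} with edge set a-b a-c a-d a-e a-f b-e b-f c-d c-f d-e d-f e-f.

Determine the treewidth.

A width-3 tree decomposition is:
Bags: B1 = {a, d, e, f}  B2 = {a, b, e, f}  B3 = {a, c, d, f}
Tree: B1–B2, B1–B3
Each bag holds 4 vertices, so the decomposition has width 3, which upper-bounds the treewidth. Conversely, {a, d, e, f} is a clique of size 4, and the vertices of any clique must share a bag in every tree decomposition; so some bag has ≥ 4 vertices and tw(G) ≥ 3. Therefore the treewidth is 3.

3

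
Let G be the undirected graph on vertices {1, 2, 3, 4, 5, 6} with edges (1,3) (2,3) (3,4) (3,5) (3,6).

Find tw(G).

1

A width-1 tree decomposition is:
Bags: B1 = {2, 3}  B2 = {3, 6}  B3 = {1, 3}  B4 = {3, 4}  B5 = {3, 5}
Tree: B1–B2, B1–B3, B1–B4, B3–B5
The largest bag has 2 vertices, giving width 1; this decomposition certifies tw(G) ≤ 1. Any graph with an edge has treewidth ≥ 1, and G has the edge 2–3. The upper and lower bounds meet at 1, so that is the treewidth.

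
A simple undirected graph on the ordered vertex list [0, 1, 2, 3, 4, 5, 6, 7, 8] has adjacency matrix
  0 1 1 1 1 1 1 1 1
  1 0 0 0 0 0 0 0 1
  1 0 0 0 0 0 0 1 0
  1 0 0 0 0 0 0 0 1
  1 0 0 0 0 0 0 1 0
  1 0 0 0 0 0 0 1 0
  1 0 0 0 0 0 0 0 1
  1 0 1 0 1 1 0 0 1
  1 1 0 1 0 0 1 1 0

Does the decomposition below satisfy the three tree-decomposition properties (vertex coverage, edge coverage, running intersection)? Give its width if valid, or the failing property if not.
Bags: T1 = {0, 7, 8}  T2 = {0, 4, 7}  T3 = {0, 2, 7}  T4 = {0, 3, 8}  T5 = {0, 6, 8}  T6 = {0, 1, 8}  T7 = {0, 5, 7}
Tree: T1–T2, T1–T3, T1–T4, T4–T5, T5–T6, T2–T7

Yes; width 2.

Every vertex of G appears in some bag (union = {0, 1, 2, 3, 4, 5, 6, 7, 8}); every edge is covered by a bag; and for each vertex v the set of bags containing v is connected in the bag tree. The decomposition is therefore valid. The largest bag has 3 vertices, so the width is 2.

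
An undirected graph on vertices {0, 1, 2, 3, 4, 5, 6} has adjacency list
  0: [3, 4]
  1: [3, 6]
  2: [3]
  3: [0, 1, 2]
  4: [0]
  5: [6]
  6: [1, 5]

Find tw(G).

A width-1 tree decomposition is:
Bags: B1 = {1, 3}  B2 = {1, 6}  B3 = {2, 3}  B4 = {0, 3}  B5 = {5, 6}  B6 = {0, 4}
Tree: B1–B2, B1–B3, B1–B4, B2–B5, B4–B6
Every bag has size at most 2, so the width is 2 − 1 = 1 and tw(G) ≤ 1. Any graph with an edge has treewidth ≥ 1, and G has the edge 3–1. Combining the bounds, tw(G) = 1.

1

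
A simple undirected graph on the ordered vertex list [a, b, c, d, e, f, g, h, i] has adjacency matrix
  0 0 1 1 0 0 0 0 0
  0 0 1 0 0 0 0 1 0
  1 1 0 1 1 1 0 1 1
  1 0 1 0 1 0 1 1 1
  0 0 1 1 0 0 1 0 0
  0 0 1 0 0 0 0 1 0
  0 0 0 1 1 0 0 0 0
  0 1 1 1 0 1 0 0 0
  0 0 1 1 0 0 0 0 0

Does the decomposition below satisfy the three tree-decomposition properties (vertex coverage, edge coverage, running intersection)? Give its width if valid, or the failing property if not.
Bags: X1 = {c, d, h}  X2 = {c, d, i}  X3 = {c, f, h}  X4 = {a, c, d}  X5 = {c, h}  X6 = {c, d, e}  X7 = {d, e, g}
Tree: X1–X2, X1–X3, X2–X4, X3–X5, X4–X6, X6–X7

No — vertex b appears in no bag.

A tree decomposition must satisfy three properties: every vertex lies in some bag; for every edge, both endpoints lie together in some bag; and for every vertex, the bags containing it form a connected subtree. Here vertex b appears in no bag, so the decomposition is invalid.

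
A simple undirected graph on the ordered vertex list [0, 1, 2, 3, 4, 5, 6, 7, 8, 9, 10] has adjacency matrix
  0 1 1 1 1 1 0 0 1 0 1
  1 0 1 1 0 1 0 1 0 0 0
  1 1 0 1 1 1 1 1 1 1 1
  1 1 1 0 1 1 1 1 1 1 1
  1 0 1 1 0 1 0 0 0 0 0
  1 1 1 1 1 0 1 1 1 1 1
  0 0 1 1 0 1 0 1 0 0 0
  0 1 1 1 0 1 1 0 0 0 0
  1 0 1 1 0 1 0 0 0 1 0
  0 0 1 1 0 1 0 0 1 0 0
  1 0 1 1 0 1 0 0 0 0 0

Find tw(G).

A width-4 tree decomposition is:
Bags: B1 = {2, 3, 5, 6, 7}  B2 = {1, 2, 3, 5, 7}  B3 = {0, 1, 2, 3, 5}  B4 = {0, 2, 3, 4, 5}  B5 = {0, 2, 3, 5, 8}  B6 = {2, 3, 5, 8, 9}  B7 = {0, 2, 3, 5, 10}
Tree: B1–B2, B2–B3, B3–B4, B3–B5, B5–B6, B4–B7
The largest bag has 5 vertices, giving width 4; this decomposition certifies tw(G) ≤ 4. For the lower bound, the 5 vertices {0, 2, 3, 5, 8} are pairwise adjacent, and any tree decomposition puts a clique entirely inside one bag — forcing width ≥ 4. Therefore the treewidth is 4.

4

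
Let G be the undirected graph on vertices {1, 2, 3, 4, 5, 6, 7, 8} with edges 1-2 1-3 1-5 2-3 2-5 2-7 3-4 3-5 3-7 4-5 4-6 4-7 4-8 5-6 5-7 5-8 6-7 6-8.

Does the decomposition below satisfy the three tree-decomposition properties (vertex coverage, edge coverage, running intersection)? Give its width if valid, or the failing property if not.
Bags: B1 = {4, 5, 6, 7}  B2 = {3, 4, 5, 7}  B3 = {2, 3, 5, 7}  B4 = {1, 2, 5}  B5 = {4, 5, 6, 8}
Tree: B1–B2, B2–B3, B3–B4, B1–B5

A tree decomposition must satisfy three properties: every vertex lies in some bag; for every edge, both endpoints lie together in some bag; and for every vertex, the bags containing it form a connected subtree. Here edge (3,1) lies in no bag, so the decomposition is invalid.

No — edge (3,1) lies in no bag.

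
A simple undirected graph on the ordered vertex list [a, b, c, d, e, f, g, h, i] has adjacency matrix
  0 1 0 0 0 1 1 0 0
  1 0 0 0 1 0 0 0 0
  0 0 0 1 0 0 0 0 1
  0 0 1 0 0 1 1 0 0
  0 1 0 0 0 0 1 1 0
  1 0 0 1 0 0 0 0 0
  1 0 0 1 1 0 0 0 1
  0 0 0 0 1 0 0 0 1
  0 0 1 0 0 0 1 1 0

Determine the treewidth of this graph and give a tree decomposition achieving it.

Treewidth 3.
Bags: B1 = {b, e, h, i}  B2 = {b, e, g, i}  B3 = {a, b, g, i}  B4 = {a, c, g, i}  B5 = {a, c, d, g}  B6 = {a, c, d, f}
Tree: B1–B2, B2–B3, B3–B4, B4–B5, B5–B6

Each bag holds 4 vertices, so the decomposition has width 3, which upper-bounds the treewidth. For the lower bound: the 4 vertex sets {b,e,h}, {i}, {g}, {a,c,d,f} are disjoint, each induces a connected subgraph, and every pair is joined by at least one edge of G. Contracting each set to a single vertex therefore yields K_{4} as a minor, and since treewidth is minor-monotone, tw(G) ≥ tw(K_{4}) = 3. Combining the bounds, tw(G) = 3.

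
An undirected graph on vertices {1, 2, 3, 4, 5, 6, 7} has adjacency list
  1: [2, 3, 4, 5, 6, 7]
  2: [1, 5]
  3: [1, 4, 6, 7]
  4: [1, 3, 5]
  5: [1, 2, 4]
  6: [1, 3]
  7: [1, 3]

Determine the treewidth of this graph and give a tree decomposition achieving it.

The largest bag has 3 vertices, giving width 2; this decomposition certifies tw(G) ≤ 2. On the other hand G contains the 3-clique {1, 2, 5}. A clique must lie in a single bag of any decomposition, so no decomposition can have width below 2. Hence tw(G) = 2 exactly.

Treewidth 2.
Bags: B1 = {1, 4, 5}  B2 = {1, 2, 5}  B3 = {1, 3, 4}  B4 = {1, 3, 6}  B5 = {1, 3, 7}
Tree: B1–B2, B1–B3, B3–B4, B3–B5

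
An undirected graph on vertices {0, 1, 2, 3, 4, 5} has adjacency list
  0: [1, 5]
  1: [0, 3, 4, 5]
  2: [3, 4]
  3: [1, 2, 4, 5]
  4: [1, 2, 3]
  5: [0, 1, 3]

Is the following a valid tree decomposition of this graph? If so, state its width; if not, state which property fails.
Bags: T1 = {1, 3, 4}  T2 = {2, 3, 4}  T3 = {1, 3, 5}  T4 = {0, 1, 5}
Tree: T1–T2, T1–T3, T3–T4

Checking the three conditions: (i) the bags cover all of {0, 1, 2, 3, 4, 5}; (ii) for each edge, some bag contains both endpoints; (iii) the bags containing any fixed vertex form a subtree. All hold, so the decomposition is valid with width 3 − 1 = 2.

Yes; width 2.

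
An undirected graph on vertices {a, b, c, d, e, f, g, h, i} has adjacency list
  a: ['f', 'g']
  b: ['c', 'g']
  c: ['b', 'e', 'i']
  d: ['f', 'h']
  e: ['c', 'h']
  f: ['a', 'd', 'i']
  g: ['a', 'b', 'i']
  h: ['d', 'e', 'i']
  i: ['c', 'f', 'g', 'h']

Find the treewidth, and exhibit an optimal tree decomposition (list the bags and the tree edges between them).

Treewidth 3.
One such decomposition:
Bags: B1 = {a, b, c, g}  B2 = {a, c, g, i}  B3 = {a, c, f, i}  B4 = {c, e, f, i}  B5 = {e, f, h, i}  B6 = {d, e, f, h}
Tree: B1–B2, B2–B3, B3–B4, B4–B5, B5–B6

Every bag has size at most 4, so the width is 4 − 1 = 3 and tw(G) ≤ 3. For the lower bound: the 4 vertex sets {a,b,g}, {c}, {i}, {d,e,f,h} are disjoint, each induces a connected subgraph, and every pair is joined by at least one edge of G. Contracting each set to a single vertex therefore yields K_{4} as a minor, and since treewidth is minor-monotone, tw(G) ≥ tw(K_{4}) = 3. Combining the bounds, tw(G) = 3.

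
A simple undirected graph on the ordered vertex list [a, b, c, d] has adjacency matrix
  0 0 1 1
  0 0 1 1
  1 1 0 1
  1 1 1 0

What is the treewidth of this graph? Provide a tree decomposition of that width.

Every bag has size at most 3, so the width is 3 − 1 = 2 and tw(G) ≤ 2. Conversely, {a, c, d} is a clique of size 3, and the vertices of any clique must share a bag in every tree decomposition; so some bag has ≥ 3 vertices and tw(G) ≥ 2. Combining the bounds, tw(G) = 2.

Treewidth 2.
One optimal decomposition is:
Bags: B1 = {a, c, d}  B2 = {b, c, d}
Tree: B1–B2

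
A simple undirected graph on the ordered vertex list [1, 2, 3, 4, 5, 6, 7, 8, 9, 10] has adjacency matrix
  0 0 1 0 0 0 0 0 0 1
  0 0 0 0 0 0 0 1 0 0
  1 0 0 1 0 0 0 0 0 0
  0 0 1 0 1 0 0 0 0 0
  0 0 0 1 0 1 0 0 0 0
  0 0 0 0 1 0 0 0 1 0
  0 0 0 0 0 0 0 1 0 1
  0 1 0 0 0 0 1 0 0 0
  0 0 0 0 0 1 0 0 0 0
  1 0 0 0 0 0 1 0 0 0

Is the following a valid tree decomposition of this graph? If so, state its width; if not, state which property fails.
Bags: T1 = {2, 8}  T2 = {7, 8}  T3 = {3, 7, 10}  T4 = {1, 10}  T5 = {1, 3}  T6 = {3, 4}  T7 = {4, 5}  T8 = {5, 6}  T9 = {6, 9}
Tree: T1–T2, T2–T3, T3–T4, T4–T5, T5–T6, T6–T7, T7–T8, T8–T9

No — bags containing vertex 3 are not connected in the tree.

A tree decomposition must satisfy three properties: every vertex lies in some bag; for every edge, both endpoints lie together in some bag; and for every vertex, the bags containing it form a connected subtree. Here bags containing vertex 3 are not connected in the tree, so the decomposition is invalid.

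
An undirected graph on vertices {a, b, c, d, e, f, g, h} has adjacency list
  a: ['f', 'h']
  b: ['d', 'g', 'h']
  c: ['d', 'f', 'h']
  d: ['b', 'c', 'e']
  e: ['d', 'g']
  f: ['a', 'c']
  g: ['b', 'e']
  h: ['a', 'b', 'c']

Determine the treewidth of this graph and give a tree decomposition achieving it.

Each bag holds 3 vertices, so the decomposition has width 2, which upper-bounds the treewidth. For the lower bound, G contains the cycle e–g–b–d–e, so G is not a forest; only forests have treewidth ≤ 1, hence tw(G) ≥ 2. The upper and lower bounds meet at 2, so that is the treewidth.

Treewidth 2.
One optimal decomposition is:
Bags: B1 = {d, e, g}  B2 = {b, d, g}  B3 = {b, c, d}  B4 = {b, c, h}  B5 = {c, f, h}  B6 = {a, f, h}
Tree: B1–B2, B2–B3, B3–B4, B4–B5, B5–B6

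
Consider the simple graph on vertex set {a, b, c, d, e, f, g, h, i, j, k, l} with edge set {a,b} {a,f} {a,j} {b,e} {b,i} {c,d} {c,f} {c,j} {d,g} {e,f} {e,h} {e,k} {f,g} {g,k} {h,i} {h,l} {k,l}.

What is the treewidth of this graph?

A width-3 tree decomposition is:
Bags: B1 = {b, h, i, l}  B2 = {b, e, h, l}  B3 = {b, e, k, l}  B4 = {a, b, e, k}  B5 = {a, e, f, k}  B6 = {a, f, g, k}  B7 = {a, f, g, j}  B8 = {c, f, g, j}  B9 = {c, d, g, j}
Tree: B1–B2, B2–B3, B3–B4, B4–B5, B5–B6, B6–B7, B7–B8, B8–B9
Every bag has size at most 4, so the width is 4 − 1 = 3 and tw(G) ≤ 3. For the lower bound: the 4 vertex sets {h,i,l}, {b}, {e}, {a,f,g,k} are disjoint, each induces a connected subgraph, and every pair is joined by at least one edge of G. Contracting each set to a single vertex therefore yields K_{4} as a minor, and since treewidth is minor-monotone, tw(G) ≥ tw(K_{4}) = 3. Combining the bounds, tw(G) = 3.

3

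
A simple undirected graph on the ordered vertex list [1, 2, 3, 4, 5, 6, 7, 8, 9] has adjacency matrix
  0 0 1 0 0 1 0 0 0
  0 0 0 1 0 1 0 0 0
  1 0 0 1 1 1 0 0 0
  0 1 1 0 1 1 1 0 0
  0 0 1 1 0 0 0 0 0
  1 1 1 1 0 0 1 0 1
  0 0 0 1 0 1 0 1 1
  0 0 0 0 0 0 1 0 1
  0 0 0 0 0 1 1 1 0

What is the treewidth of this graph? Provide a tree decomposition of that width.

Each bag holds 3 vertices, so the decomposition has width 2, which upper-bounds the treewidth. Conversely, {7, 8, 9} is a clique of size 3, and the vertices of any clique must share a bag in every tree decomposition; so some bag has ≥ 3 vertices and tw(G) ≥ 2. The upper and lower bounds meet at 2, so that is the treewidth.

Treewidth 2.
Bags: B1 = {3, 4, 5}  B2 = {3, 4, 6}  B3 = {2, 4, 6}  B4 = {4, 6, 7}  B5 = {6, 7, 9}  B6 = {1, 3, 6}  B7 = {7, 8, 9}
Tree: B1–B2, B2–B3, B2–B4, B4–B5, B2–B6, B5–B7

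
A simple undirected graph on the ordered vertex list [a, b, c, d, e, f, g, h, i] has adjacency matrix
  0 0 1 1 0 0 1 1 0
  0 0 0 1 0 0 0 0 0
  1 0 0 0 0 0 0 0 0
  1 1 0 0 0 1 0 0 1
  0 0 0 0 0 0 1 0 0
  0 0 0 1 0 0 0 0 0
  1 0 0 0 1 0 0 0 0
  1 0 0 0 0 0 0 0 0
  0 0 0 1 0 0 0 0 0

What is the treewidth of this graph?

A width-1 tree decomposition is:
Bags: B1 = {a, d}  B2 = {a, c}  B3 = {a, h}  B4 = {b, d}  B5 = {a, g}  B6 = {e, g}  B7 = {d, f}  B8 = {d, i}
Tree: B1–B2, B1–B3, B1–B4, B3–B5, B5–B6, B1–B7, B7–B8
The largest bag has 2 vertices, giving width 1; this decomposition certifies tw(G) ≤ 1. G has an edge, so its treewidth is at least 1. The upper and lower bounds meet at 1, so that is the treewidth.

1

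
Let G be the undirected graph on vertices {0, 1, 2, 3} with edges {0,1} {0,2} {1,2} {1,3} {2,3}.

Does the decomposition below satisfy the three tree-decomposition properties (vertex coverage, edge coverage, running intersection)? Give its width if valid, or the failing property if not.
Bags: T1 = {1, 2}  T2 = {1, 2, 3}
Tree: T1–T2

A tree decomposition must satisfy three properties: every vertex lies in some bag; for every edge, both endpoints lie together in some bag; and for every vertex, the bags containing it form a connected subtree. Here vertex 0 appears in no bag, so the decomposition is invalid.

No — vertex 0 appears in no bag.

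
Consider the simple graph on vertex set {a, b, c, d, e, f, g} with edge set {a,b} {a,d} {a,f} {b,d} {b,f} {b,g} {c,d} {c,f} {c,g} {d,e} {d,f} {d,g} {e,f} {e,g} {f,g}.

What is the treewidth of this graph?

3

A width-3 tree decomposition is:
Bags: B1 = {b, d, f, g}  B2 = {c, d, f, g}  B3 = {a, b, d, f}  B4 = {d, e, f, g}
Tree: B1–B2, B1–B3, B1–B4
Each bag holds 4 vertices, so the decomposition has width 3, which upper-bounds the treewidth. Conversely, {d, e, f, g} is a clique of size 4, and the vertices of any clique must share a bag in every tree decomposition; so some bag has ≥ 4 vertices and tw(G) ≥ 3. Combining the bounds, tw(G) = 3.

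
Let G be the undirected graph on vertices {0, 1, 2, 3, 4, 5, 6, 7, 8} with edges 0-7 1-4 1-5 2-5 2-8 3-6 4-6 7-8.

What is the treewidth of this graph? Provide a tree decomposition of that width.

Treewidth 1.
Bags: B1 = {3, 6}  B2 = {4, 6}  B3 = {1, 4}  B4 = {1, 5}  B5 = {2, 5}  B6 = {2, 8}  B7 = {7, 8}  B8 = {0, 7}
Tree: B1–B2, B2–B3, B3–B4, B4–B5, B5–B6, B6–B7, B7–B8

Every bag has size at most 2, so the width is 2 − 1 = 1 and tw(G) ≤ 1. Any graph with an edge has treewidth ≥ 1, and G has the edge 3–6. Therefore the treewidth is 1.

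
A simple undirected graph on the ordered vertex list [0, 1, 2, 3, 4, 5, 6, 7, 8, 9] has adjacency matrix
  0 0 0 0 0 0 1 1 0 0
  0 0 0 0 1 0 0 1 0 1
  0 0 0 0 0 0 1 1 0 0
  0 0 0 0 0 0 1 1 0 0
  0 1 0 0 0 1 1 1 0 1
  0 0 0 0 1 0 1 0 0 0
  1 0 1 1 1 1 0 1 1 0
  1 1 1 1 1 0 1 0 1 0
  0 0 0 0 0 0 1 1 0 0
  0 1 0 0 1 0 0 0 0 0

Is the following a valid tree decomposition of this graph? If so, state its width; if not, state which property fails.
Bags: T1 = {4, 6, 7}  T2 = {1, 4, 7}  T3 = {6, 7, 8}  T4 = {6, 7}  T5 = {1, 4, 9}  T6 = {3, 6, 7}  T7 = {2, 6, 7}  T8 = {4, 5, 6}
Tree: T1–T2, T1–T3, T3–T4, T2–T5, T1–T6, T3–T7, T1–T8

A tree decomposition must satisfy three properties: every vertex lies in some bag; for every edge, both endpoints lie together in some bag; and for every vertex, the bags containing it form a connected subtree. Here vertex 0 appears in no bag, so the decomposition is invalid.

No — vertex 0 appears in no bag.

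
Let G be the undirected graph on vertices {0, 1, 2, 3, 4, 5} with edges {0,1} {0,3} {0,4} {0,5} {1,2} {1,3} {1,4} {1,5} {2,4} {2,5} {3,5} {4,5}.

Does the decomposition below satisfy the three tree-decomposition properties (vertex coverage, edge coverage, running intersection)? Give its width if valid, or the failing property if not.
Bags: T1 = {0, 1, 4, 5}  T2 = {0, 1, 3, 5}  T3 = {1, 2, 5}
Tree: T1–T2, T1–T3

No — edge (4,2) lies in no bag.

A tree decomposition must satisfy three properties: every vertex lies in some bag; for every edge, both endpoints lie together in some bag; and for every vertex, the bags containing it form a connected subtree. Here edge (4,2) lies in no bag, so the decomposition is invalid.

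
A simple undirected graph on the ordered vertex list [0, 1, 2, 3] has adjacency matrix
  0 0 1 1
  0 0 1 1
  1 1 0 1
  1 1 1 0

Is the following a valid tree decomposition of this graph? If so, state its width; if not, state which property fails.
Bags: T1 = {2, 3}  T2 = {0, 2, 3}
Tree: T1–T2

A tree decomposition must satisfy three properties: every vertex lies in some bag; for every edge, both endpoints lie together in some bag; and for every vertex, the bags containing it form a connected subtree. Here vertex 1 appears in no bag, so the decomposition is invalid.

No — vertex 1 appears in no bag.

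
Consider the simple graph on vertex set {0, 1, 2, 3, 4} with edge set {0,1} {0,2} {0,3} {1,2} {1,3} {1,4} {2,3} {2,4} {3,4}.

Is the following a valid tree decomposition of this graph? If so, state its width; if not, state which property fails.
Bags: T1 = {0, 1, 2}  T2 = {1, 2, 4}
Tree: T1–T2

No — vertex 3 appears in no bag.

A tree decomposition must satisfy three properties: every vertex lies in some bag; for every edge, both endpoints lie together in some bag; and for every vertex, the bags containing it form a connected subtree. Here vertex 3 appears in no bag, so the decomposition is invalid.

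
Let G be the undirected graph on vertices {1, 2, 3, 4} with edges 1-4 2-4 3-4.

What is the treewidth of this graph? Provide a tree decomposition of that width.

Treewidth 1.
Bags: B1 = {1, 4}  B2 = {3, 4}  B3 = {2, 4}
Tree: B1–B2, B2–B3

The largest bag has 2 vertices, giving width 1; this decomposition certifies tw(G) ≤ 1. G has an edge, so its treewidth is at least 1. Hence tw(G) = 1 exactly.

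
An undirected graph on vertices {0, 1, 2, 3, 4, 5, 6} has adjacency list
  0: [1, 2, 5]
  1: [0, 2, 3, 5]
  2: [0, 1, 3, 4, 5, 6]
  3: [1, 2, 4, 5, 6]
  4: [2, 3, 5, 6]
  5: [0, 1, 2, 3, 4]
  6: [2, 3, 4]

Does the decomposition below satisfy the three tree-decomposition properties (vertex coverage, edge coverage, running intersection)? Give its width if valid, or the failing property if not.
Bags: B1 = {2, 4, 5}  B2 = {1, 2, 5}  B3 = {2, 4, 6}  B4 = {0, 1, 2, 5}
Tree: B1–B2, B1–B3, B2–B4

A tree decomposition must satisfy three properties: every vertex lies in some bag; for every edge, both endpoints lie together in some bag; and for every vertex, the bags containing it form a connected subtree. Here vertex 3 appears in no bag, so the decomposition is invalid.

No — vertex 3 appears in no bag.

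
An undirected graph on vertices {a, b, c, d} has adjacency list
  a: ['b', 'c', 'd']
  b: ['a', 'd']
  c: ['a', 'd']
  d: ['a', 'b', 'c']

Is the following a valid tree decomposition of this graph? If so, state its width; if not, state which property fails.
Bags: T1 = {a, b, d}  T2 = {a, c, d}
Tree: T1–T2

Yes; width 2.

Vertex coverage: the bags together contain {a, b, c, d}, the full vertex set. Edge coverage: each edge of G has both endpoints in at least one bag. Running intersection: for every vertex, the bags containing it form a connected subtree. All three properties hold, so this is a valid tree decomposition of width max|bag| − 1 = 2, and hence tw(G) ≤ 2.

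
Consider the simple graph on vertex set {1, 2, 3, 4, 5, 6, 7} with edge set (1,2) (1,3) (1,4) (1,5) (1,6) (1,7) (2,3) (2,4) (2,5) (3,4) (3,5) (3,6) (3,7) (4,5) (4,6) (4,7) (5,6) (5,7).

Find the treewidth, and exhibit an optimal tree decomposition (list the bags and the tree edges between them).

Treewidth 4.
One optimal decomposition is:
Bags: B1 = {1, 2, 3, 4, 5}  B2 = {1, 3, 4, 5, 6}  B3 = {1, 3, 4, 5, 7}
Tree: B1–B2, B1–B3

Every bag has size at most 5, so the width is 5 − 1 = 4 and tw(G) ≤ 4. On the other hand G contains the 5-clique {1, 2, 3, 4, 5}. A clique must lie in a single bag of any decomposition, so no decomposition can have width below 4. Therefore the treewidth is 4.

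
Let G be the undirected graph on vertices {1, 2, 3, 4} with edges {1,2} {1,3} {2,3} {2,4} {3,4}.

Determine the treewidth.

2

A width-2 tree decomposition is:
Bags: B1 = {1, 2, 3}  B2 = {2, 3, 4}
Tree: B1–B2
Each bag holds 3 vertices, so the decomposition has width 2, which upper-bounds the treewidth. On the other hand G contains the 3-clique {1, 2, 3}. A clique must lie in a single bag of any decomposition, so no decomposition can have width below 2. Combining the bounds, tw(G) = 2.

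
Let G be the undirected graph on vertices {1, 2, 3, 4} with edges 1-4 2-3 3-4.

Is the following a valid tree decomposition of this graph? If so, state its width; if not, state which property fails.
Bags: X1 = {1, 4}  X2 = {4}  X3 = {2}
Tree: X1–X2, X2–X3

A tree decomposition must satisfy three properties: every vertex lies in some bag; for every edge, both endpoints lie together in some bag; and for every vertex, the bags containing it form a connected subtree. Here vertex 3 appears in no bag, so the decomposition is invalid.

No — vertex 3 appears in no bag.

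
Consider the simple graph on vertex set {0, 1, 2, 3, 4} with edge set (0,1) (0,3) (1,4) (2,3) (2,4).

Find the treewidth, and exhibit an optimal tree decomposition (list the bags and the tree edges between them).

Every bag has size at most 3, so the width is 3 − 1 = 2 and tw(G) ≤ 2. The edges 2–3–0–1–4–2 form a cycle, so G is not a tree and its treewidth is at least 2. Therefore the treewidth is 2.

Treewidth 2.
Bags: B1 = {0, 2, 3}  B2 = {0, 1, 2}  B3 = {1, 2, 4}
Tree: B1–B2, B2–B3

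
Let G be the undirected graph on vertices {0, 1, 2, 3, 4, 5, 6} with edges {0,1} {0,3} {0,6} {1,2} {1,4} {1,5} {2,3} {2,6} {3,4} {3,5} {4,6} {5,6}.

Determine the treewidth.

3

A width-3 tree decomposition is:
Bags: B1 = {1, 3, 4, 6}  B2 = {0, 1, 3, 6}  B3 = {1, 2, 3, 6}  B4 = {1, 3, 5, 6}
Tree: B1–B2, B2–B3, B3–B4
Every bag has size at most 4, so the width is 4 − 1 = 3 and tw(G) ≤ 3. For the lower bound: the 4 vertex sets {3,4}, {0,6}, {1}, {2} are disjoint, each induces a connected subgraph, and every pair is joined by at least one edge of G. Contracting each set to a single vertex therefore yields K_{4} as a minor, and since treewidth is minor-monotone, tw(G) ≥ tw(K_{4}) = 3. Hence tw(G) = 3 exactly.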